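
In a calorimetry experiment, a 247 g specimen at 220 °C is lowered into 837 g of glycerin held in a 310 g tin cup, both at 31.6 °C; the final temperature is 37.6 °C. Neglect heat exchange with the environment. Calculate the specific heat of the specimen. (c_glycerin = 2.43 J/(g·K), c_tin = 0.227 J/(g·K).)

Energy conservation, ΣQ = 0:
247·c·(37.6 − 220) + 837·2.43·(37.6 − 31.6) + 310·0.227·(37.6 − 31.6) = 0
-45053 c = -12626
c = -12626/-45053 ≈ 0.2802 J/(g·K)

c ≈ 0.28 J/(g·K)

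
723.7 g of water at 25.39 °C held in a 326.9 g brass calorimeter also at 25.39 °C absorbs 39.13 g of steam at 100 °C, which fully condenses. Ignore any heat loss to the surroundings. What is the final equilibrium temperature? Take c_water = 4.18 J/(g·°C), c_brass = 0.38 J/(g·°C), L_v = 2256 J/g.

T_f ≈ 55.7 °C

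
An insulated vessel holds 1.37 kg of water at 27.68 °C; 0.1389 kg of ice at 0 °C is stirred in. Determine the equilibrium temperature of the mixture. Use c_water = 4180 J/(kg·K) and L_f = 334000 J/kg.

Let T be the final temperature. ΣQ_i = 0:
fusion: m_ice L_f = 0.1389×334000 = 46393; warm the meltwater: 580.6 T; water: 5726.6(T − 27.68)
6307.2 T = 158512 − 46393 = 112120
T ≈ 17.78 °C — above 0 °C, consistent with complete melting.

T_f ≈ 17.8 °C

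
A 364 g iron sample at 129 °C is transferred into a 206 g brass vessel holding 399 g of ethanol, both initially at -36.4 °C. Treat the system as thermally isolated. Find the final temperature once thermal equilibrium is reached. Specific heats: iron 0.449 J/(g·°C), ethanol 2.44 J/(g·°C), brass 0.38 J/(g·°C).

T_f ≈ -14.2 °C

With ΣQ=0 the equilibrium temperature is the m·c-weighted mean:
T_f = (163.44*129 + 973.56*(-36.4) + 78.28*(-36.4)) / (163.44 + 973.56 + 78.28)
    = -17204 / 1215.3 ≈ -14.16 °C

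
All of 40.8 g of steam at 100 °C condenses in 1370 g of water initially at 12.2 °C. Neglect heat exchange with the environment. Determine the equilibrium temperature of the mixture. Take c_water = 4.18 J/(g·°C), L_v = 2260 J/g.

Conservation of energy gives ΣQ = 0:
condense steam: −40.8·2260 = −92208; condensed water 100 °C→T: 170.54(T − 100); water warms: 1370·4.18·(T − 12.2) = 5726.6(T − 12.2)
5897.1 T = 92208 + 17054 + 69865 = 179127
T ≈ 30.38 °C, under the boiling point, so the assumption holds.

T_f ≈ 30.4 °C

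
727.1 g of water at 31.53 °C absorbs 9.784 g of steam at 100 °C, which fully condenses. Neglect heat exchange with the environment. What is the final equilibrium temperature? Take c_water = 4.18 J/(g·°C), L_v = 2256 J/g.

Net heat exchanged in the isolated system is zero:
steam→water at 100 °C releases m L_v = 9.784×2256 = 22073
  condensed water 100 °C→T: 40.9(T − 100)
  water warms: 727.1×4.18×(T − 31.53) = 3039.3(T − 31.53)
3080.2 T = 22073 + 4089.7 + 95828 = 121991
T ≈ 39.61 °C (< 100 °C, so full condensation is consistent).

T_f ≈ 39.6 °C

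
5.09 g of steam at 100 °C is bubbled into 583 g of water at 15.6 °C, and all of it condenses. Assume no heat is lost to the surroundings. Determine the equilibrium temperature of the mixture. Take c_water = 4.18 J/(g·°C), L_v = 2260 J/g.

T_f ≈ 21.0 °C

Let T be the final temperature. ΣQ_i = 0:
latent heat released on condensation: 5.09·2260 = 11503; condensate cools 100→T: 5.09·4.18·(T − 100) = 21.28(T − 100); water warms: 583·4.18·(T − 15.6) = 2436.9(T − 15.6)
2458.2 T = 11503 + 2127.6 + 38016 = 51647
T ≈ 21.01 °C, under the boiling point, so the assumption holds.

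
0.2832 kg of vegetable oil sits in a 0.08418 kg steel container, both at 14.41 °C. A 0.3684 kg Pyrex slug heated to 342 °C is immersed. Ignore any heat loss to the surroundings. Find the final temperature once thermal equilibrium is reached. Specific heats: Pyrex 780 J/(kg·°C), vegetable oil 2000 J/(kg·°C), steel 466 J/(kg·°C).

With ΣQ=0 the equilibrium temperature is the m·c-weighted mean:
T_f = (287.35×342 + 566.4×14.41 + 39.23×14.41) / (287.35 + 566.4 + 39.23)
    = 107001 / 892.98 ≈ 119.83 °C

T_f ≈ 119.8 °C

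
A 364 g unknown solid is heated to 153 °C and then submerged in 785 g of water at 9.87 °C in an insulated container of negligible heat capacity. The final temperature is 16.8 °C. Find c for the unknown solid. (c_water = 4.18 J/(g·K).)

m_s c (T_s − T_f) = m_water c_water (T_f − T_0):
364·c·(153 − 16.8) = 785·4.18·(16.8 − 9.87)
49577 c = 22739  ⇒  c ≈ 0.4587 J/(g·K)

c ≈ 0.459 J/(g·K)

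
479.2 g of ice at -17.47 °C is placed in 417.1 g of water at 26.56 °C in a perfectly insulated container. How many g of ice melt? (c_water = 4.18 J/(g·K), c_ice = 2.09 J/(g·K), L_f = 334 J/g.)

Cooling the water to 0 °C releases 417.1·4.18·26.56 = 46307 J.
Of that, 479.2·2.09·17.47 = 17497 J goes to bring the ice to 0 °C, leaving 28810 J.
Fully melting the ice requires m_ice L_f = 479.2·334 = 160053 J.
28810 J < 160053 J, so only part of the ice melts and the system sits at 0 °C.
Mass melted = 28810/334 ≈ 86.26 g.

m_melted ≈ 86.3 g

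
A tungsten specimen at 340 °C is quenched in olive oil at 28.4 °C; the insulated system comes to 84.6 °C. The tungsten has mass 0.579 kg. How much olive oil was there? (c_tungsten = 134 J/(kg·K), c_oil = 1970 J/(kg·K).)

m ≈ 0.179 kg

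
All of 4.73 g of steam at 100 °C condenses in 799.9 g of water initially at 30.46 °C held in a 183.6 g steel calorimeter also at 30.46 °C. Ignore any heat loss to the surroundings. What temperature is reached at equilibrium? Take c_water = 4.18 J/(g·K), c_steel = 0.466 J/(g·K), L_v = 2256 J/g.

Conservation of energy gives ΣQ = 0:
condense steam: −4.73×2256 = −10671; condensate cools 100→T: 4.73×4.18×(T − 100) = 19.77(T − 100); water warms: 799.9×4.18×(T − 30.46) = 3343.6(T − 30.46); cup: 85.56(T − 30.46)
3448.9 T = 10671 + 1977.1 + 104452 = 117100
T ≈ 33.95 °C (< 100 °C, so full condensation is consistent).

T_f ≈ 34.0 °C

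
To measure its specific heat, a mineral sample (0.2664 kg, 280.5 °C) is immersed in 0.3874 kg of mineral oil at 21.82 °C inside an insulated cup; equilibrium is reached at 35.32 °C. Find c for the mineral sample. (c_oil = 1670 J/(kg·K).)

m_s c (T_s − T_f) = m_oil c_oil (T_f − T_0):
0.2664×c×(280.5 − 35.32) = 0.3874×1670×(35.32 − 21.82)
65.32 c = 8733.9  ⇒  c ≈ 133.7 J/(kg·K)

c ≈ 134 J/(kg·K)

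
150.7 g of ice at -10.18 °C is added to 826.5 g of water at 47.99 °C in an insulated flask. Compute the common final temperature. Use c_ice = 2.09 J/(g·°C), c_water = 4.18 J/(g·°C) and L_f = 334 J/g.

T_f ≈ 27.5 °C

Energy conservation, ΣQ = 0:
ice -10.18→0 °C: 150.7·2.09·10.18 = 3206.3
  melt ice: 150.7·334 = 50334
  warm the meltwater: 629.93 T
  water: 3454.8(T − 47.99)
4084.7 T = 165794 − 53540 = 112254
T ≈ 27.48 °C (positive, so assuming full melt was valid).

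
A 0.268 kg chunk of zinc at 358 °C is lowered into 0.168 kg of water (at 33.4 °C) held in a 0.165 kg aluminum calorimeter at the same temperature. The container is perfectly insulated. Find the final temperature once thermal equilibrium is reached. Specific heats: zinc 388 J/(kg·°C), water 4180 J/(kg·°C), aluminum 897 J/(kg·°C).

T_f ≈ 68.8 °C

Energy conservation, ΣQ = 0:
0.268*388*(T − 358) + 0.168*4180*(T − 33.4) + 0.165*897*(T − 33.4) = 0
954.23 T = 65624
T = 65624 / 954.23 = 68.8 °C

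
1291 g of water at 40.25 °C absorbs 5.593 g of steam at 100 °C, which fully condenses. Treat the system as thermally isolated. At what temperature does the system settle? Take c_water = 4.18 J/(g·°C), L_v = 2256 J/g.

T_f ≈ 42.8 °C

Energy balance with sensible and latent terms:
steam→water at 100 °C releases m L_v = 5.593×2256 = 12618; condensate cools 100→T: 5.593×4.18×(T − 100) = 23.38(T − 100); original water: 5396.4(T − 40.25)
5419.8 T = 12618 + 2337.9 + 217204 = 232160
T ≈ 42.84 °C — below 100 °C, confirming all the steam condensed.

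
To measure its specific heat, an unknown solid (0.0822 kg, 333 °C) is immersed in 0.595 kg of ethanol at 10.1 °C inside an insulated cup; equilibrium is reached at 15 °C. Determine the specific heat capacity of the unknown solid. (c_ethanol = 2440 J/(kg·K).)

c ≈ 272 J/(kg·K)

Setting the total heat transfer to zero:
0.0822·c·(15 − 333) + 0.595·2440·(15 − 10.1) = 0
-26.14 c = -7113.8
c = -7113.8/-26.14 ≈ 272.1 J/(kg·K)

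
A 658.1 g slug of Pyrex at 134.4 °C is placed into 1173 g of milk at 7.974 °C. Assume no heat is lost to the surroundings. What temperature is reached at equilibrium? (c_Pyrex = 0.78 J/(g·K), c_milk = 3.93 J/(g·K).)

T_f ≈ 20.6 °C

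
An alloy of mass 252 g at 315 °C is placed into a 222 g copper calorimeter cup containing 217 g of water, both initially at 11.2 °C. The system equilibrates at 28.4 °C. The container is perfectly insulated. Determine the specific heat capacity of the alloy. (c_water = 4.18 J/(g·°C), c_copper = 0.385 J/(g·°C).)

Taking heat into each body as positive, Σ m c ΔT = 0:
252×c×(28.4 − 315) + 217×4.18×(28.4 − 11.2) + 222×0.385×(28.4 − 11.2) = 0
-72223 c = -17072
c = -17072/-72223 ≈ 0.2364 J/(g·°C)

c ≈ 0.236 J/(g·°C)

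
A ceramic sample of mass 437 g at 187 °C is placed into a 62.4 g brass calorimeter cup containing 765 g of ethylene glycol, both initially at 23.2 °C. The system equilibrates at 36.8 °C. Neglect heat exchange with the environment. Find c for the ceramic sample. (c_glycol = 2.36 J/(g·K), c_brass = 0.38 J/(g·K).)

Net heat exchanged in the isolated system is zero:
437·c·(36.8 − 187) + 765·2.36·(36.8 − 23.2) + 62.4·0.38·(36.8 − 23.2) = 0
-65637 c = -24876
c = -24876/-65637 ≈ 0.379 J/(g·K)

c ≈ 0.379 J/(g·K)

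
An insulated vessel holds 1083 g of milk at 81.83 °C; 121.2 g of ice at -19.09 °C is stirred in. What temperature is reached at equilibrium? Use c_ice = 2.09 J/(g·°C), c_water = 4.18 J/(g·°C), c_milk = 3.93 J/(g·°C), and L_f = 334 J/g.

T_f ≈ 63.6 °C

Conservation of energy gives ΣQ = 0:
warm ice to 0 °C: 121.2·2.09·(0 − (-19.09)) = 4835.6; latent heat to melt: 121.2·334 = 40481; warm the meltwater: 506.62 T; milk cools: 1083·3.93·(T − 81.83) = 4256.2(T − 81.83)
4762.8 T = 348284 − 45316 = 302968
T ≈ 63.61 °C — above 0 °C, consistent with complete melting.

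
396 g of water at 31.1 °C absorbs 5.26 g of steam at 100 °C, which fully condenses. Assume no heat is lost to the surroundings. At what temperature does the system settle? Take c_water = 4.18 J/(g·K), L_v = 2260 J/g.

T_f ≈ 39.1 °C

Let T be the final temperature. ΣQ_i = 0:
latent heat released on condensation: 5.26·2260 = 11888; condensate cools 100→T: 5.26·4.18·(T − 100) = 21.99(T − 100); water warms: 396·4.18·(T − 31.1) = 1655.3(T − 31.1)
1677.3 T = 11888 + 2198.7 + 51479 = 65565
T ≈ 39.09 °C, under the boiling point, so the assumption holds.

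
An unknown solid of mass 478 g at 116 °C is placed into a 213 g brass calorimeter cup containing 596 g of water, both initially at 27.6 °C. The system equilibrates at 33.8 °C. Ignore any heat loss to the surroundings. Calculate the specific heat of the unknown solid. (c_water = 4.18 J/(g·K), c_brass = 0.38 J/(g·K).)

c ≈ 0.406 J/(g·K)

Heat gained plus heat lost sum to zero:
478×c×(33.8 − 116) + 596×4.18×(33.8 − 27.6) + 213×0.38×(33.8 − 27.6) = 0
-39292 c = -15948
c = -15948/-39292 ≈ 0.4059 J/(g·K)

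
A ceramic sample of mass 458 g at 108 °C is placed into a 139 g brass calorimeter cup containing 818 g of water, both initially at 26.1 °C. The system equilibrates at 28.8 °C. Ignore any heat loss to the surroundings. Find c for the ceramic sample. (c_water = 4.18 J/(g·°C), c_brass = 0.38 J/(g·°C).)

c ≈ 0.258 J/(g·°C)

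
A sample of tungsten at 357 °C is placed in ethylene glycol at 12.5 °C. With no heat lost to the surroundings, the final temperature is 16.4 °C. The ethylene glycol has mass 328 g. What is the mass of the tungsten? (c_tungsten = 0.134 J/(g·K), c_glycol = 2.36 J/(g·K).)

m ≈ 66.1 g

Heat lost by the tungsten = heat gained by the glycol:
m×0.134×(357 − 16.4) = 328×2.36×(16.4 − 12.5)
45.64 m = 3018.9  ⇒  m ≈ 66.15 g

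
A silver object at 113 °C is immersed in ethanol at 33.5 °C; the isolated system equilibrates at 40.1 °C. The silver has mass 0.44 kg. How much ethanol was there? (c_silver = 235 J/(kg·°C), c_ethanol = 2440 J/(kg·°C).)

|Q_silver| = |Q_ethanol|:
0.44×235×(113 − 40.1) = m×2440×(40.1 − 33.5)
16104 m = 7537.9  ⇒  m ≈ 0.4681 kg

m ≈ 0.468 kg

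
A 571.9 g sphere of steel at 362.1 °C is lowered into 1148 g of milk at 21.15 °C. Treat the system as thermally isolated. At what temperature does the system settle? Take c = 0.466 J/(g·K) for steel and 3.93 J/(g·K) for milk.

T_f ≈ 40.2 °C

Taking heat into each body as positive, Σ m c ΔT = 0:
571.9×0.466×(T − 362.1) + 1148×3.93×(T − 21.15) = 0
(266.51 + 4511.6) T = 266.51×362.1 + 4511.6×21.15
T ≈ 40.17 °C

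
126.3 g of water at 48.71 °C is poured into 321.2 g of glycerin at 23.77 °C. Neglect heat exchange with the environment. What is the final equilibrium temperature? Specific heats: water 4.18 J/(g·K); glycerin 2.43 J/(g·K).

Setting the total heat transfer to zero:
126.3*4.18*(T − 48.71) + 321.2*2.43*(T − 23.77) = 0
527.93(T − 48.71) + 780.52(T − 23.77) = 0
(527.93 + 780.52) T = 527.93*48.71 + 780.52*23.77
T = 44269/1308.5 ≈ 33.83 °C

T_f ≈ 33.8 °C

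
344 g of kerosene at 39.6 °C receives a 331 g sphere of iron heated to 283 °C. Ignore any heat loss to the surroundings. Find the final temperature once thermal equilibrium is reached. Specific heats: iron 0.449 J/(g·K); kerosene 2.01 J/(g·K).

T_f ≈ 82.7 °C

Energy conservation, ΣQ = 0:
331*0.449*(T − 283) + 344*2.01*(T − 39.6) = 0
840.06 T = 69440
T ≈ 82.66 °C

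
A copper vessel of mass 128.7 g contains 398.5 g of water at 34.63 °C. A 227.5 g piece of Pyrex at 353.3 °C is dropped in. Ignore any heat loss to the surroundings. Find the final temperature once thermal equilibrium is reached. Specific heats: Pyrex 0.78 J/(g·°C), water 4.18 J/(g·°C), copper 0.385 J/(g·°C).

T_f ≈ 64.5 °C

With ΣQ=0 the equilibrium temperature is the m·c-weighted mean:
T_f = (177.45×353.3 + 1665.7×34.63 + 49.55×34.63) / (177.45 + 1665.7 + 49.55)
    = 122093 / 1892.7 ≈ 64.51 °C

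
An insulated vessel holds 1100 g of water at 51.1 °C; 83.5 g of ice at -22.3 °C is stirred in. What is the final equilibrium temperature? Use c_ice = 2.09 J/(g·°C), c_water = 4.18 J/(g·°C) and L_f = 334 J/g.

T_f ≈ 41.1 °C

Conservation of energy gives ΣQ = 0:
warm ice to 0 °C: 83.5×2.09×(0 − (-22.3)) = 3891.7; melt ice: 83.5×334 = 27889; warm the meltwater: 349.03 T; water: 4598(T − 51.1)
4947 T = 234958 − 31781 = 203177
T ≈ 41.07 °C (positive, so assuming full melt was valid).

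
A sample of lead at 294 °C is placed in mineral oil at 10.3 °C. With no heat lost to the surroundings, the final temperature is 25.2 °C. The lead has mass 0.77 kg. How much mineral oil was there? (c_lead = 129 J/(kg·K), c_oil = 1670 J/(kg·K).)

m ≈ 1.07 kg

Let T be the final temperature. ΣQ_i = 0:
0.77·129·(25.2 − 294) + m·1670·(25.2 − 10.3) = 0
24883 m = 26700
m = 26700/24883 ≈ 1.073 kg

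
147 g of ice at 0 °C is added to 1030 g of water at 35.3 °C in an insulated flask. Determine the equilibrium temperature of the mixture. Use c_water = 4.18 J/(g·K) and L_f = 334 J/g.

T_f ≈ 20.9 °C

Heat gained plus heat lost sum to zero:
fusion: m_ice L_f = 147×334 = 49098; meltwater 0→T: 147×4.18×T = 614.46 T; water cools: 1030×4.18×(T − 35.3) = 4305.4(T − 35.3)
4919.9 T = 151981 − 49098 = 102883
T ≈ 20.91 °C (positive, so assuming full melt was valid).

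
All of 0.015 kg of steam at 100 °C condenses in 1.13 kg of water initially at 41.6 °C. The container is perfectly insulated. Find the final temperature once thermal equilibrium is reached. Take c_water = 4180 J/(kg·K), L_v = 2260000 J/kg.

T_f ≈ 49.4 °C

Energy conservation, ΣQ = 0:
latent heat released on condensation: 0.015·2260000 = 33900; condensed water 100 °C→T: 62.7(T − 100); original water: 4723.4(T − 41.6)
4786.1 T = 33900 + 6270 + 196493 = 236663
T ≈ 49.45 °C, under the boiling point, so the assumption holds.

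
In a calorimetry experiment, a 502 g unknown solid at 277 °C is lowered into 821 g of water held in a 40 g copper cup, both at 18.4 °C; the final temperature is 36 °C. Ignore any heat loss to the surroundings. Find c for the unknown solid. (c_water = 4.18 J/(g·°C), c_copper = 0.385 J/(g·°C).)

Taking heat into each body as positive, Σ m c ΔT = 0:
502·c·(36 − 277) + 821·4.18·(36 − 18.4) + 40·0.385·(36 − 18.4) = 0
-120982 c = -60670
c = -60670/-120982 ≈ 0.5015 J/(g·°C)

c ≈ 0.501 J/(g·°C)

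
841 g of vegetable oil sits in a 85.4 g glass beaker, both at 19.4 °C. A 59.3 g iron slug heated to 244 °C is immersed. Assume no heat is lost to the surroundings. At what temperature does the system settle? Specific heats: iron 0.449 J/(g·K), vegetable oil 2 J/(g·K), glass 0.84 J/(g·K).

Conservation of energy gives ΣQ = 0:
59.3×0.449×(T − 244) + 841×2×(T − 19.4) + 85.4×0.84×(T − 19.4) = 0
(26.63 + 1682 + 71.74) T = 26.63×244 + 1682×19.4 + 71.74×19.4
T ≈ 22.76 °C

T_f ≈ 22.8 °C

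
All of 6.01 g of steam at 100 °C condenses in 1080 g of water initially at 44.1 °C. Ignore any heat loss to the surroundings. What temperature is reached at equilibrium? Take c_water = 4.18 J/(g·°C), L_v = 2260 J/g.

Energy balance with sensible and latent terms:
steam→water at 100 °C releases m L_v = 6.01×2260 = 13583
  condensed water 100 °C→T: 25.12(T − 100)
  water warms: 1080×4.18×(T − 44.1) = 4514.4(T − 44.1)
4539.5 T = 13583 + 2512.2 + 199085 = 215180
T ≈ 47.40 °C, under the boiling point, so the assumption holds.

T_f ≈ 47.4 °C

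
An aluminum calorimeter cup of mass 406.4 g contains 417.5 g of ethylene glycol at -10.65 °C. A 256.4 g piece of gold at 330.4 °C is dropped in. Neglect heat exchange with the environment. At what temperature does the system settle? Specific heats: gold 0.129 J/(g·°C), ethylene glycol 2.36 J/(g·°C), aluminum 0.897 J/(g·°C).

T_f ≈ -2.5 °C

Net heat exchanged in the isolated system is zero:
256.4*0.129*(T − 330.4) + 417.5*2.36*(T − (-10.65)) + 406.4*0.897*(T − (-10.65)) = 0
1382.9 T = -3447.6
T ≈ -2.49 °C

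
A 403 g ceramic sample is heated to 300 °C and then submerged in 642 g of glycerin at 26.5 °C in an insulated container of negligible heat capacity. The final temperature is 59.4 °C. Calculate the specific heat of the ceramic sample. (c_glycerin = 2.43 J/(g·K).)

c ≈ 0.529 J/(g·K)

Net heat exchanged in the isolated system is zero:
403×c×(59.4 − 300) + 642×2.43×(59.4 − 26.5) = 0
-96962 c = -51326
c = -51326/-96962 ≈ 0.5293 J/(g·K)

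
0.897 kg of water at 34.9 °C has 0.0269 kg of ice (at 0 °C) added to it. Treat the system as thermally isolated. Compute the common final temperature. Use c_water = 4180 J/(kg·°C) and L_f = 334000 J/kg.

Let T be the final temperature. ΣQ_i = 0:
fusion: m_ice L_f = 0.0269×334000 = 8984.6; meltwater 0→T: 0.0269×4180×T = 112.44 T; water cools: 0.897×4180×(T − 34.9) = 3749.5(T − 34.9)
3861.9 T = 130856 − 8984.6 = 121872
T ≈ 31.56 °C. Since T > 0 °C, the all-ice-melts assumption holds.

T_f ≈ 31.6 °C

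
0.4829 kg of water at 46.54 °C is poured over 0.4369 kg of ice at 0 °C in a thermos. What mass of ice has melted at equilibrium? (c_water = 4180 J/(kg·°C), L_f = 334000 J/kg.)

Cooling the water to 0 °C releases 0.4829×4180×46.54 = 93942 J.
Melting all 0.4369 kg of ice would need 0.4369×334000 = 145925 J.
Since 93942 < 145925 J, not all the ice melts; equilibrium is at 0 °C.
m_melted×334000 = 93942  ⇒  m_melted ≈ 0.2813 kg.

m_melted ≈ 0.281 kg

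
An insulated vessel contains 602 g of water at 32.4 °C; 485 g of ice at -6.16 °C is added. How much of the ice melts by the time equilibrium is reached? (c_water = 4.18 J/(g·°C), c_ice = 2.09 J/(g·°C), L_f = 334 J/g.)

m_melted ≈ 225 g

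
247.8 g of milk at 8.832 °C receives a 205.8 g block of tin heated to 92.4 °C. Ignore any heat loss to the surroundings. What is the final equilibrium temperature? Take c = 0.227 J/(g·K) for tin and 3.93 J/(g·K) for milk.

T_f ≈ 12.7 °C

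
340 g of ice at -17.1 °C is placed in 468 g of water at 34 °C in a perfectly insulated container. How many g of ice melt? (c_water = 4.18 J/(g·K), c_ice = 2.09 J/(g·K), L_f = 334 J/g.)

Water can give up m c ΔT = 468×4.18×34 = 66512 J before reaching 0 °C.
Of that, 340×2.09×17.1 = 12151 J goes to bring the ice to 0 °C, leaving 54361 J.
To melt every bit of ice: 340×334 = 113560 J.
Since 54361 < 113560 J, not all the ice melts; equilibrium is at 0 °C.
m_melted×334 = 54361  ⇒  m_melted ≈ 162.8 g.

m_melted ≈ 163 g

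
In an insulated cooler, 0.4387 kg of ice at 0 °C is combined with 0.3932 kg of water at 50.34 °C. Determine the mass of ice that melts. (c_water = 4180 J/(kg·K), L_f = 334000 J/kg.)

Heat available from the water dropping to 0 °C: 0.3932×4180×50.34 = 82738 J.
To melt every bit of ice: 0.4387×334000 = 146526 J.
Since 82738 < 146526 J, not all the ice melts; equilibrium is at 0 °C.
m_melt = 82738 / L_f = 0.2477 kg.

m_melted ≈ 0.248 kg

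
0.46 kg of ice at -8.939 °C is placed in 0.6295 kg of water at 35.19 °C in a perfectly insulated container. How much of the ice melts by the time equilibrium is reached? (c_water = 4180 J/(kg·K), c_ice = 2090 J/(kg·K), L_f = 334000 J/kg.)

m_melted ≈ 0.252 kg

Heat available from the water dropping to 0 °C: 0.6295·4180·35.19 = 92596 J.
Of that, 0.46·2090·8.939 = 8594 J goes to bring the ice to 0 °C, leaving 84002 J.
Fully melting the ice requires m_ice L_f = 0.46·334000 = 153640 J.
Since 84002 < 153640 J, not all the ice melts; equilibrium is at 0 °C.
Mass melted = 84002/334000 ≈ 0.2515 kg.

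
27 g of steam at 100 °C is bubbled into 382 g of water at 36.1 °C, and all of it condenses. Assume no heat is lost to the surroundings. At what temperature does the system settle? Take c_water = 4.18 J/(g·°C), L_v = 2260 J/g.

Let T be the final temperature. ΣQ_i = 0:
steam→water at 100 °C releases m L_v = 27·2260 = 61020
  condensate cools 100→T: 27·4.18·(T − 100) = 112.86(T − 100)
  water warms: 382·4.18·(T − 36.1) = 1596.8(T − 36.1)
1709.6 T = 61020 + 11286 + 57643 = 129949
T ≈ 76.01 °C (< 100 °C, so full condensation is consistent).

T_f ≈ 76.0 °C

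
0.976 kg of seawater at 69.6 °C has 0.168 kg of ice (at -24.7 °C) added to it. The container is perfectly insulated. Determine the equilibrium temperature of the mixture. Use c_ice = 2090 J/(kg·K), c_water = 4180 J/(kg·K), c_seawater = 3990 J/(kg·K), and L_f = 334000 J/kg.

T_f ≈ 44.9 °C

Sum of m c ΔT and latent-heat terms is zero:
warm ice to 0 °C: 0.168·2090·(0 − (-24.7)) = 8672.7; melt ice: 0.168·334000 = 56112; meltwater 0→T: 0.168·4180·T = 702.24 T; seawater cools: 0.976·3990·(T − 69.6) = 3894.2(T − 69.6)
4596.5 T = 271039 − 64785 = 206254
T ≈ 44.87 °C. Since T > 0 °C, the all-ice-melts assumption holds.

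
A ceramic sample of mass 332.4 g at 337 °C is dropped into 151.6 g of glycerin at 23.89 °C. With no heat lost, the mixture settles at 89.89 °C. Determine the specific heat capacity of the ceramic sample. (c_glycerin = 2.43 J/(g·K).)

Heat lost by the ceramic sample = heat gained by the glycerin:
332.4·c·(337 − 89.89) = 151.6·2.43·(89.89 − 23.89)
82139 c = 24314  ⇒  c ≈ 0.296 J/(g·K)

c ≈ 0.296 J/(g·K)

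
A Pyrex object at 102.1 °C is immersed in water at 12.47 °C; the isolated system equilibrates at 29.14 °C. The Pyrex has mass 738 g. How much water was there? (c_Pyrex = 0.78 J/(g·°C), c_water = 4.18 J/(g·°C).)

m ≈ 603 g

Conservation of energy gives ΣQ = 0:
738·0.78·(29.14 − 102.1) + m·4.18·(29.14 − 12.47) = 0
69.68 m = 41999
m = 41999/69.68 ≈ 602.7 g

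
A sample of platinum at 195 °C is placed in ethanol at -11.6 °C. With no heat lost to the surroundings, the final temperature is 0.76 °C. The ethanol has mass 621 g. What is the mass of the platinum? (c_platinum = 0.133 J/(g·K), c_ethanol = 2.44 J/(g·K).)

m ≈ 725 g

Net heat exchanged in the isolated system is zero:
m×0.133×(0.76 − 195) + 621×2.44×(0.76 − (-11.6)) = 0
-25.83 m = -18728
m = -18728/-25.83 ≈ 725 g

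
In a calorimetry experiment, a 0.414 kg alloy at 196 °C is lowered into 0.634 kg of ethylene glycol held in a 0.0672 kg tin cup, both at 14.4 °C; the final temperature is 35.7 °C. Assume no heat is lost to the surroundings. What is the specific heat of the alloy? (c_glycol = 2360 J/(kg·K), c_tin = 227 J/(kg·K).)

c ≈ 485 J/(kg·K)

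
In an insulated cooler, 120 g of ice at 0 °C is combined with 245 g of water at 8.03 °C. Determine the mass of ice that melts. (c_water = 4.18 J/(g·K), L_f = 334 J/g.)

Cooling the water to 0 °C releases 245×4.18×8.03 = 8223.5 J.
Melting all 120 g of ice would need 120×334 = 40080 J.
Since 8223.5 < 40080 J, not all the ice melts; equilibrium is at 0 °C.
m_melted×334 = 8223.5  ⇒  m_melted ≈ 24.62 g.

m_melted ≈ 24.6 g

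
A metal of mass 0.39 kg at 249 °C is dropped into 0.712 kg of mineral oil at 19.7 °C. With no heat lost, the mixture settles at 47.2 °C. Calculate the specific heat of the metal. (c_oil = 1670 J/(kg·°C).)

Heat lost by the metal = heat gained by the oil:
0.39·c·(249 − 47.2) = 0.712·1670·(47.2 − 19.7)
78.7 c = 32699  ⇒  c ≈ 415.5 J/(kg·°C)

c ≈ 415 J/(kg·°C)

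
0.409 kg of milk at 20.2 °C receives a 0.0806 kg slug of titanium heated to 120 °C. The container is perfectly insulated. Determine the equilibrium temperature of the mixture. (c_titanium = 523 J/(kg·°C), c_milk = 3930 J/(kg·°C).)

T_f ≈ 22.8 °C

|Q_titanium| = |Q_milk|:
0.0806×523×(120 − T) = 0.409×3930×(T − 20.2)
42.15(120 − T) = 1607.4(T − 20.2)
1649.5 T = 37527  ⇒  T ≈ 22.75 °C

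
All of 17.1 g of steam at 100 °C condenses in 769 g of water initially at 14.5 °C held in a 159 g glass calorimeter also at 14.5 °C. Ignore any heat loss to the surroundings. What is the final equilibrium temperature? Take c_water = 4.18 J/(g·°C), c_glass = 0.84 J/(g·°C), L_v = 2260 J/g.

T_f ≈ 27.6 °C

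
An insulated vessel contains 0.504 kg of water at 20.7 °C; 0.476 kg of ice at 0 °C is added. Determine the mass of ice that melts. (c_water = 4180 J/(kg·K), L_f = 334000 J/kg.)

Cooling the water to 0 °C releases 0.504×4180×20.7 = 43609 J.
Fully melting the ice requires m_ice L_f = 0.476×334000 = 158984 J.
That's not enough to melt it all — equilibrium is at 0 °C with ice remaining.
m_melted×334000 = 43609  ⇒  m_melted ≈ 0.1306 kg.

m_melted ≈ 0.131 kg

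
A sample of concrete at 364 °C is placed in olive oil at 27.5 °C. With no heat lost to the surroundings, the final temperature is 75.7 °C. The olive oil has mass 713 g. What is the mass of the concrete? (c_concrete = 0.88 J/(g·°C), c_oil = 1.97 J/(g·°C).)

m ≈ 267 g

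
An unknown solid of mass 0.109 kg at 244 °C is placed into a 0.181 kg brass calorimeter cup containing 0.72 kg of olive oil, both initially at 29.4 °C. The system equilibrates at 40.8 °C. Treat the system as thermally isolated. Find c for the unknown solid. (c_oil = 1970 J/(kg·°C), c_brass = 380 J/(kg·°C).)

c ≈ 765 J/(kg·°C)

Taking heat into each body as positive, Σ m c ΔT = 0:
0.109·c·(40.8 − 244) + 0.72·1970·(40.8 − 29.4) + 0.181·380·(40.8 − 29.4) = 0
-22.15 c = -16954
c = -16954/-22.15 ≈ 765.5 J/(kg·°C)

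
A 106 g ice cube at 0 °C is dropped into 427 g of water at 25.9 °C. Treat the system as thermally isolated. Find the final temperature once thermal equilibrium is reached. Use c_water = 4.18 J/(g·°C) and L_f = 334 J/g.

T_f ≈ 4.9 °C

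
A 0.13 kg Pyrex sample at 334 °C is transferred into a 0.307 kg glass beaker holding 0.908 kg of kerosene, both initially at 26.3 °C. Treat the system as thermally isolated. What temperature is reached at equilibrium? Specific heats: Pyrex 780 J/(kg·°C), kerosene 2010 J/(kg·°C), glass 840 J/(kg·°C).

Heat gained plus heat lost sum to zero:
0.13×780×(T − 334) + 0.908×2010×(T − 26.3) + 0.307×840×(T − 26.3) = 0
2184.4 T = 88649
T ≈ 40.58 °C

T_f ≈ 40.6 °C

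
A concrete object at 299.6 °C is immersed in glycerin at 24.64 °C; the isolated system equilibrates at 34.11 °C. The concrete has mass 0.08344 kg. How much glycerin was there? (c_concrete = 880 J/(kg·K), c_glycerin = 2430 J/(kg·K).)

Heat gained plus heat lost sum to zero:
0.08344·880·(34.11 − 299.6) + m·2430·(34.11 − 24.64) = 0
23012 m = 19494
m = 19494/23012 ≈ 0.8471 kg

m ≈ 0.847 kg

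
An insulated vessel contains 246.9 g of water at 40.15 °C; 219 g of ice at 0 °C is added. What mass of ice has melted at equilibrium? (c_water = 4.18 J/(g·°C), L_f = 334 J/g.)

m_melted ≈ 124 g

Water can give up m c ΔT = 246.9·4.18·40.15 = 41436 J before reaching 0 °C.
To melt every bit of ice: 219·334 = 73146 J.
That's not enough to melt it all — equilibrium is at 0 °C with ice remaining.
m_melted·334 = 41436  ⇒  m_melted ≈ 124.1 g.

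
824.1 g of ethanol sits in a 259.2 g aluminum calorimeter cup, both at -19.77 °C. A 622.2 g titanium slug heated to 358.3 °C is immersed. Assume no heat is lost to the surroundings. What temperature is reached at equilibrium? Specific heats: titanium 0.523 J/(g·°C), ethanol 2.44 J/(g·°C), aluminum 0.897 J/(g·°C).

T_f ≈ 28.1 °C

Net heat exchanged in the isolated system is zero:
622.2×0.523×(T − 358.3) + 824.1×2.44×(T − (-19.77)) + 259.2×0.897×(T − (-19.77)) = 0
325.41(T − 358.3) + 2010.8(T − (-19.77)) + 232.5(T − (-19.77)) = 0
(325.41 + 2010.8 + 232.5) T = 325.41×358.3 + 2010.8×(-19.77) + 232.5×(-19.77)
T = 72244 / 2568.7 = 28.1 °C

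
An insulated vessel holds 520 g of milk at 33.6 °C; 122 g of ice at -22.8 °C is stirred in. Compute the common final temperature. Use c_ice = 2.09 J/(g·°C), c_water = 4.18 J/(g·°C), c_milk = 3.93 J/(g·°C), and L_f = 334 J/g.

Conservation of energy gives ΣQ = 0:
ice -22.8→0 °C: 122·2.09·22.8 = 5813.5; melt ice: 122·334 = 40748; meltwater 0→T: 122·4.18·T = 509.96 T; milk cools: 520·3.93·(T − 33.6) = 2043.6(T − 33.6)
2553.6 T = 68665 − 46562 = 22103
T ≈ 8.66 °C. Since T > 0 °C, the all-ice-melts assumption holds.

T_f ≈ 8.7 °C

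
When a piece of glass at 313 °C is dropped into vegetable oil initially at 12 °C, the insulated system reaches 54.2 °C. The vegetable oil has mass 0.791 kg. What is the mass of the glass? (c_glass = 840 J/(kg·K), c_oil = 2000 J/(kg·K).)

m ≈ 0.307 kg

|Q_glass| = |Q_oil|:
m·840·(313 − 54.2) = 0.791·2000·(54.2 − 12)
217392 m = 66760  ⇒  m ≈ 0.3071 kg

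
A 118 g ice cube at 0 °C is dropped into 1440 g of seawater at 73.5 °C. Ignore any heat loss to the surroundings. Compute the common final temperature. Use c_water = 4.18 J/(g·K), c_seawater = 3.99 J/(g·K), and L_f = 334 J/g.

Let T be the final temperature. ΣQ_i = 0:
fusion: m_ice L_f = 118·334 = 39412; warm the meltwater: 493.24 T; seawater cools: 1440·3.99·(T − 73.5) = 5745.6(T − 73.5)
6238.8 T = 422302 − 39412 = 382890
T ≈ 61.37 °C (positive, so assuming full melt was valid).

T_f ≈ 61.4 °C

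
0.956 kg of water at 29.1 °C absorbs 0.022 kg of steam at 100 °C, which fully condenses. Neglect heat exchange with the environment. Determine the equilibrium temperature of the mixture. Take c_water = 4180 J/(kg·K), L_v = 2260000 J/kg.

T_f ≈ 42.9 °C

Heat gained plus heat lost sum to zero:
steam→water at 100 °C releases m L_v = 0.022·2260000 = 49720
  condensed water 100 °C→T: 91.96(T − 100)
  water warms: 0.956·4180·(T − 29.1) = 3996.1(T − 29.1)
4088 T = 49720 + 9196 + 116286 = 175202
T ≈ 42.86 °C (< 100 °C, so full condensation is consistent).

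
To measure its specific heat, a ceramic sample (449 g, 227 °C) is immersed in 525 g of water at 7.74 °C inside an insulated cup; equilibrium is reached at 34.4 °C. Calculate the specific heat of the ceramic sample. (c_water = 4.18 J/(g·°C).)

Heat lost by the ceramic sample = heat gained by the water:
449·c·(227 − 34.4) = 525·4.18·(34.4 − 7.74)
86477 c = 58505  ⇒  c ≈ 0.6765 J/(g·°C)

c ≈ 0.677 J/(g·°C)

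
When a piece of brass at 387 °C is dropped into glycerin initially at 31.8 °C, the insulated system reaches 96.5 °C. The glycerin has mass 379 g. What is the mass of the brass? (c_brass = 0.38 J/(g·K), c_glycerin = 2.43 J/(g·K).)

|Q_brass| = |Q_glycerin|:
m·0.38·(387 − 96.5) = 379·2.43·(96.5 − 31.8)
110.39 m = 59587  ⇒  m ≈ 539.8 g

m ≈ 540 g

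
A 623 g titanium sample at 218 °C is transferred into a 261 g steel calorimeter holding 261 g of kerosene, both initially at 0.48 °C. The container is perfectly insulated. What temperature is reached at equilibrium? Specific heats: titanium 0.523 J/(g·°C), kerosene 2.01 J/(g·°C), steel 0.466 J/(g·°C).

T_f ≈ 73.4 °C

Conservation of energy gives ΣQ = 0:
623*0.523*(T − 218) + 261*2.01*(T − 0.48) + 261*0.466*(T − 0.48) = 0
325.83(T − 218) + 524.61(T − 0.48) + 121.63(T − 0.48) = 0
(325.83 + 524.61 + 121.63) T = 325.83*218 + 524.61*0.48 + 121.63*0.48
T = 71341 / 972.06 = 73.4 °C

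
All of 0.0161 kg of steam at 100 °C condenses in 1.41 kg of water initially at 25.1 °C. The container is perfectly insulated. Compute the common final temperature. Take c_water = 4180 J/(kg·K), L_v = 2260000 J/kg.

T_f ≈ 32.0 °C

Taking heat into each body as positive, Σ m c ΔT = 0:
steam→water at 100 °C releases m L_v = 0.0161·2260000 = 36386; condensate cools 100→T: 0.0161·4180·(T − 100) = 67.3(T − 100); original water: 5893.8(T − 25.1)
5961.1 T = 36386 + 6729.8 + 147934 = 191050
T ≈ 32.05 °C, under the boiling point, so the assumption holds.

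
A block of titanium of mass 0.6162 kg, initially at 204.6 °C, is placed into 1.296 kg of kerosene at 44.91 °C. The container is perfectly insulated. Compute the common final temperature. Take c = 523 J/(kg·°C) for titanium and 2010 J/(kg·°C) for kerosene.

T_f ≈ 62.5 °C

Set heat shed by the hot body equal to heat absorbed by the cold body:
0.6162·523·(204.6 − T) = 1.296·2010·(T − 44.91)
322.27(204.6 − T) = 2605(T − 44.91)
2927.2 T = 182926  ⇒  T ≈ 62.49 °C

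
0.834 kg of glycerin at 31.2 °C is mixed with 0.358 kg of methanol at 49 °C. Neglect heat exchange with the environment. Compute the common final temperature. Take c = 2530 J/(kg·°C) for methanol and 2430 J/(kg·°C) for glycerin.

Set heat shed by the hot body equal to heat absorbed by the cold body:
0.358*2530*(49 − T) = 0.834*2430*(T − 31.2)
905.74(49 − T) = 2026.6(T − 31.2)
2932.4 T = 107612  ⇒  T ≈ 36.70 °C

T_f ≈ 36.7 °C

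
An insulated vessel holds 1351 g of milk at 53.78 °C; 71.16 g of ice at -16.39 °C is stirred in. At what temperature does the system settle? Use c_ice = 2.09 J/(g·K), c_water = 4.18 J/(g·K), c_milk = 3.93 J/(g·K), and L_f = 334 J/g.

T_f ≈ 46.3 °C

Conservation of energy gives ΣQ = 0:
warm ice to 0 °C: 71.16·2.09·(0 − (-16.39)) = 2437.6; latent heat to melt: 71.16·334 = 23767; warm the meltwater: 297.45 T; milk cools: 1351·3.93·(T − 53.78) = 5309.4(T − 53.78)
5606.9 T = 285541 − 26205 = 259336
T ≈ 46.25 °C. Since T > 0 °C, the all-ice-melts assumption holds.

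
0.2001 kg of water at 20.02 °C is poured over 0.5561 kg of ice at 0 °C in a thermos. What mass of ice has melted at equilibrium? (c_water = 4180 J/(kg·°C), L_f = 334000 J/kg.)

m_melted ≈ 0.0501 kg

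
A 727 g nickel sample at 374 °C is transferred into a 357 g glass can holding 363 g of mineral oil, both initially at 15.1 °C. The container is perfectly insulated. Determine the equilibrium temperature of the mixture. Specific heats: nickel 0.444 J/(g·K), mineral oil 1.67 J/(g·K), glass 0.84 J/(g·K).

T_f ≈ 109.4 °C

Setting the total heat transfer to zero:
727*0.444*(T − 374) + 363*1.67*(T − 15.1) + 357*0.84*(T − 15.1) = 0
322.79(T − 374) + 606.21(T − 15.1) + 299.88(T − 15.1) = 0
(322.79 + 606.21 + 299.88) T = 322.79*374 + 606.21*15.1 + 299.88*15.1
T ≈ 109.37 °C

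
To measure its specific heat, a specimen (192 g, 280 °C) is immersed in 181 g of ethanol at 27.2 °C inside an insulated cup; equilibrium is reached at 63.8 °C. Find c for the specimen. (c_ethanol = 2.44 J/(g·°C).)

c ≈ 0.389 J/(g·°C)

Heat lost by the specimen = heat gained by the ethanol:
192×c×(280 − 63.8) = 181×2.44×(63.8 − 27.2)
41510 c = 16164  ⇒  c ≈ 0.3894 J/(g·°C)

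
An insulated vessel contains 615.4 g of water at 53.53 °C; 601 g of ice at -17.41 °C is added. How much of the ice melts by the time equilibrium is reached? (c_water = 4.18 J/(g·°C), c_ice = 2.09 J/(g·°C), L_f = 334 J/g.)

m_melted ≈ 347 g

Heat available from the water dropping to 0 °C: 615.4×4.18×53.53 = 137699 J.
Of that, 601×2.09×17.41 = 21869 J goes to bring the ice to 0 °C, leaving 115831 J.
Fully melting the ice requires m_ice L_f = 601×334 = 200734 J.
115831 J < 200734 J, so only part of the ice melts and the system sits at 0 °C.
m_melt = 115831 / L_f = 346.8 g.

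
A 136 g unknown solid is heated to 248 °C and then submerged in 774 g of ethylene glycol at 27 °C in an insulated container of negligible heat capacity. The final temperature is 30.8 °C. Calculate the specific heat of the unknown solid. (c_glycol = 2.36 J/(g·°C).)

c ≈ 0.235 J/(g·°C)

Taking heat into each body as positive, Σ m c ΔT = 0:
136×c×(30.8 − 248) + 774×2.36×(30.8 − 27) = 0
-29539 c = -6941.2
c = -6941.2/-29539 ≈ 0.235 J/(g·°C)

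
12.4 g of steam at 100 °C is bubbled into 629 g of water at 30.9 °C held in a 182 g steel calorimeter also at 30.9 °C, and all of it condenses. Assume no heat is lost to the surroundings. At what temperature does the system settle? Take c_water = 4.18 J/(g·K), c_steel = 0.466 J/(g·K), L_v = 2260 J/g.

T_f ≈ 42.3 °C

Net heat exchanged in the isolated system is zero:
latent heat released on condensation: 12.4×2260 = 28024; condensate cools 100→T: 12.4×4.18×(T − 100) = 51.83(T − 100); original water: 2629.2(T − 30.9); steel cup: 182×0.466×(T − 30.9) = 84.81(T − 30.9)
2765.9 T = 28024 + 5183.2 + 83864 = 117071
T ≈ 42.33 °C (< 100 °C, so full condensation is consistent).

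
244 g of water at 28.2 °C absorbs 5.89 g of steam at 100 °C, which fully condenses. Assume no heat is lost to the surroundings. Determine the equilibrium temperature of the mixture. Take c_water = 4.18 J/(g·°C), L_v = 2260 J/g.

Sum of m c ΔT and latent-heat terms is zero:
latent heat released on condensation: 5.89×2260 = 13311
  condensate cools 100→T: 5.89×4.18×(T − 100) = 24.62(T − 100)
  water warms: 244×4.18×(T − 28.2) = 1019.9(T − 28.2)
1044.5 T = 13311 + 2462 + 28762 = 44535
T ≈ 42.64 °C, under the boiling point, so the assumption holds.

T_f ≈ 42.6 °C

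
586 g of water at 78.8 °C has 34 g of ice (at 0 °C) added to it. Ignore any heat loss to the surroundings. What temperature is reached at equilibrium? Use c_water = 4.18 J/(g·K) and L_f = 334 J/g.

Let T be the final temperature. ΣQ_i = 0:
latent heat to melt: 34×334 = 11356
  meltwater 0→T: 34×4.18×T = 142.12 T
  water: 2449.5(T − 78.8)
2591.6 T = 193019 − 11356 = 181663
T ≈ 70.10 °C — above 0 °C, consistent with complete melting.

T_f ≈ 70.1 °C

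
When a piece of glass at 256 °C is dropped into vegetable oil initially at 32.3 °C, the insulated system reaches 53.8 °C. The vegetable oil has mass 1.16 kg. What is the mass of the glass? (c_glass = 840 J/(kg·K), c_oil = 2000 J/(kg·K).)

Let T be the final temperature. ΣQ_i = 0:
m×840×(53.8 − 256) + 1.16×2000×(53.8 − 32.3) = 0
-169848 m = -49880
m = -49880/-169848 ≈ 0.2937 kg

m ≈ 0.294 kg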